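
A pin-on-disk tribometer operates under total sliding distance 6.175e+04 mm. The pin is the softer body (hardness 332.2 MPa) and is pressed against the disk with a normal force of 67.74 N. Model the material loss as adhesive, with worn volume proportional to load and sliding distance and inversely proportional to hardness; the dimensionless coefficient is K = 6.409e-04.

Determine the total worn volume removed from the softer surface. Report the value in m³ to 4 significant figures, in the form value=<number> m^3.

value=8.070e-09 m^3

Every step runs at exact precision; printed values are rounded, and a single final rounding: four significant figures.
Distance covered L = 6.175e+04 mm = 61.75 m.
Hardness H = 332.2 MPa = 3.322e+08 Pa.
Working in SI base units: W = 67.74 N, H = 3.322e+08 Pa, K = 6.409e-04.
Apply Archard: V = K·W·L/H = 6.409e-04 · 67.74 · 61.75 / 3.322e+08 = 8.070e-09 m³.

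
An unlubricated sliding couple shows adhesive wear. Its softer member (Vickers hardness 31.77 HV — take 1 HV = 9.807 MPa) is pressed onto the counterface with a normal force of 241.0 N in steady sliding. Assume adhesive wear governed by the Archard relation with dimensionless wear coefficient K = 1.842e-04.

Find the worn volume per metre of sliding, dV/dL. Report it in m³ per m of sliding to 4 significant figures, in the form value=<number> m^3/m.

value=1.425e-10 m^3/m

Displayed values are rounded — each operation holds full precision, and one final rounding, at four significant figures.
Convert: Hardness H = 31.77 HV × 9.807 MPa/HV = 311.6 MPa = 3.116e+08 Pa.
In SI base units, W = 241.0 N, H = 3.116e+08 Pa, K = 1.842e-04.
Rate of wear dV/dL = K·W/H: 1.842e-04 · 241.0 / 3.116e+08 = 1.425e-10 m³/m.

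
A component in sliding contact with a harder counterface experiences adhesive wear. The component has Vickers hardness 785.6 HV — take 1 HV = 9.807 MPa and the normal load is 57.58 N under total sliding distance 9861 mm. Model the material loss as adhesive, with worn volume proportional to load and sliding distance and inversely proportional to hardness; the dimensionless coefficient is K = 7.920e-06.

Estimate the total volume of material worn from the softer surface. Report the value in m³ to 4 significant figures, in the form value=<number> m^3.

value=5.837e-13 m^3

The algebra carries full precision; quoted intermediates are rounded — one final rounding, at four significant figures.
Path length L = 9861 mm = 9.861 m.
Hardness H = 785.6 HV × 9.807 MPa/HV = 7704 MPa = 7.704e+09 Pa.
In SI base units: W = 57.58 N, H = 7.704e+09 Pa, K = 7.920e-06.
Apply Archard: V = K·W·L/H = 7.920e-06 · 57.58 · 9.861 / 7.704e+09 = 5.837e-13 m³.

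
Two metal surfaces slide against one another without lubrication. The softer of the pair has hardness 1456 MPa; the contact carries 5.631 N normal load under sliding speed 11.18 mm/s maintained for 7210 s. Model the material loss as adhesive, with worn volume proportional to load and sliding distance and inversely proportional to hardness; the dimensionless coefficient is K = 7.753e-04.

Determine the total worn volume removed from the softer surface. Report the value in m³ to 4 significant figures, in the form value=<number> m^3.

Every step holds full precision, and intermediates are printed rounded, and one final rounding, at 4 significant digits.
Convert: Sliding speed v = 11.18 mm/s = 0.01118 m/s. Path length L = v·t = 0.01118 m/s × 7210 s = 80.61 m.
Convert: Hardness H = 1456 MPa = 1.456e+09 Pa.
In SI base units: W = 5.631 N, H = 1.456e+09 Pa, K = 7.753e-04.
Archard volume V = K·W·L/H = 7.753e-04 · 5.631 · 80.61 / 1.456e+09 = 2.417e-10 m³.

value=2.417e-10 m^3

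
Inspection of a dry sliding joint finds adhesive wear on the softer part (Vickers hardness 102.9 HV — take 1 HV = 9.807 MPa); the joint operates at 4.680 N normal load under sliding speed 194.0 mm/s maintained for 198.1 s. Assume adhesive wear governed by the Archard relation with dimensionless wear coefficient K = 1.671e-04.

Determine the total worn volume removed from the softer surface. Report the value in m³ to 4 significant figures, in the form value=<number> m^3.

value=2.978e-11 m^3

Intermediates appear rounded. All arithmetic runs at full precision; one final rounding: four significant figures.
Convert: Sliding speed v = 194.0 mm/s = 0.1940 m/s. Path length L = v·t = 0.1940 m/s × 198.1 s = 38.43 m.
Convert: Hardness H = 102.9 HV × 9.807 MPa/HV = 1009 MPa = 1.009e+09 Pa.
In SI base units, W = 4.680 N, H = 1.009e+09 Pa, K = 1.671e-04.
Archard volume V = K·W·L/H = 1.671e-04 · 4.680 · 38.43 / 1.009e+09 = 2.978e-11 m³.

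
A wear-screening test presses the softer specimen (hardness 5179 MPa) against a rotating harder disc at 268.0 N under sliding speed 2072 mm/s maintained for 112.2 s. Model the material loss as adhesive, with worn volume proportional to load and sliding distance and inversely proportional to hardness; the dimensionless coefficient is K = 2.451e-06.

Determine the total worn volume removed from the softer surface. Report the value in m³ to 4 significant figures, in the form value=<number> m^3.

All arithmetic runs at full precision, and intermediates appear rounded, and one final rounding, at 4 significant figures.
Sliding speed v = 2072 mm/s = 2.072 m/s. Total distance L = v·t = 2.072 m/s × 112.2 s = 232.5 m.
Hardness H = 5179 MPa = 5.179e+09 Pa.
Restated in SI base units: W = 268.0 N, H = 5.179e+09 Pa, K = 2.451e-06.
By Archard's law, V = K·W·L/H = 2.451e-06 · 268.0 · 232.5 / 5.179e+09 = 2.949e-11 m³.

value=2.949e-11 m^3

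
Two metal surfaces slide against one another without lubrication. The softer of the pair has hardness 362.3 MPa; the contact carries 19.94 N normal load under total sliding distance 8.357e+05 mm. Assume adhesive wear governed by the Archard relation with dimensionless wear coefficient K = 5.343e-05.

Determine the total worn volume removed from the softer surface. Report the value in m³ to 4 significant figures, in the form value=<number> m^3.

Intermediate values appear rounded, and every step maintains exact precision; rounded once at the end: four significant digits.
Convert: The distance L = 8.357e+05 mm = 835.7 m.
Convert: Hardness H = 362.3 MPa = 3.623e+08 Pa.
SI base units throughout: W = 19.94 N, H = 3.623e+08 Pa, K = 5.343e-05.
Worn volume V = K·W·L/H = 5.343e-05 · 19.94 · 835.7 / 3.623e+08 = 2.457e-09 m³.

value=2.457e-09 m^3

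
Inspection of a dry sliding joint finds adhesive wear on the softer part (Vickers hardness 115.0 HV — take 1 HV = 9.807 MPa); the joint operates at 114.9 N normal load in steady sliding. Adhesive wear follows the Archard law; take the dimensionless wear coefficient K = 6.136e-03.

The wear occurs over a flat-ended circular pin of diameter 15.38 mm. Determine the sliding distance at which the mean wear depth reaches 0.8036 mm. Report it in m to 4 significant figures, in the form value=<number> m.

value=238.8 m

All working math keeps full float precision, and the intermediates appear rounded — one final rounding, at four significant figures.
Hardness H = 115.0 HV × 9.807 MPa/HV = 1128 MPa = 1.128e+09 Pa.
Pin diameter d = 15.38 mm = 0.01538 m. Contact area A = π·d²/4 = π·(0.01538 m)²/4 = 1.858e-04 m².
Depth limit h_lim = 0.8036 mm = 8.036e-04 m.
As SI base values: W = 114.9 N, H = 1.128e+09 Pa, K = 6.136e-03.
Wearable volume V_lim = h_lim·A = 8.036e-04 · 1.858e-04 = 1.493e-07 m³.
So the life L = V_lim·H/(K·W) = 1.493e-07 · 1.128e+09 / (6.136e-03 · 114.9) = 238.8 m.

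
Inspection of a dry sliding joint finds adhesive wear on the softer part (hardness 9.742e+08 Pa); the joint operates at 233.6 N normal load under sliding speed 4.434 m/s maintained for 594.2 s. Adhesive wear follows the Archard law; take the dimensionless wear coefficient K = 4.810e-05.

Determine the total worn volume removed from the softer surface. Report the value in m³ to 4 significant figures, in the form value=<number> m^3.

value=3.039e-08 m^3

Intermediates are displayed rounded. Each operation holds full precision, and a lone final rounding: 4 significant digits.
Distance covered L = v·t = 4.434 m/s × 594.2 s = 2635 m.
In SI base units: W = 233.6 N, H = 9.742e+08 Pa, K = 4.810e-05.
Worn volume V = K·W·L/H = 4.810e-05 · 233.6 · 2635 / 9.742e+08 = 3.039e-08 m³.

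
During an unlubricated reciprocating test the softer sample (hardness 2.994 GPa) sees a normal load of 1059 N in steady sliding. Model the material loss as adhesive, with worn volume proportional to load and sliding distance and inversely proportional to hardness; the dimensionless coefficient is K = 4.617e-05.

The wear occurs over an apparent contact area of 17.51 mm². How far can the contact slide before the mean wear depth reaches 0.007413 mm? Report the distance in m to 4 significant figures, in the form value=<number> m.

Intermediate values appear rounded. The algebra carries full float precision. Rounded just once: four significant figures.
Hardness H = 2.994 GPa = 2.994e+09 Pa.
Contact area A = 17.51 mm² = 1.751e-05 m².
Depth limit h_lim = 0.007413 mm = 7.413e-06 m.
Restated in SI base units: W = 1059 N, H = 2.994e+09 Pa, K = 4.617e-05.
Allowed volume V_lim = h_lim·A = 7.413e-06 · 1.751e-05 = 1.298e-10 m³.
So the life L = V_lim·H/(K·W) = 1.298e-10 · 2.994e+09 / (4.617e-05 · 1059) = 7.948 m.

value=7.948 m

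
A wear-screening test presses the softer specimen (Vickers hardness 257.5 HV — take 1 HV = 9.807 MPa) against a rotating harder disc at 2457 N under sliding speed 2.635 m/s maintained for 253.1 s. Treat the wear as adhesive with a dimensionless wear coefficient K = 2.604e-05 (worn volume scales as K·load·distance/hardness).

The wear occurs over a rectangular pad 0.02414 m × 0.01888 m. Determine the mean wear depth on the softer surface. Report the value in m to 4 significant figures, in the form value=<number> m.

Shown intermediates are rounded, and the algebra runs at exact precision — one final rounding: 4 significant figures.
Distance L = v·t = 2.635 m/s × 253.1 s = 666.9 m.
Hardness H = 257.5 HV × 9.807 MPa/HV = 2525 MPa = 2.525e+09 Pa.
Contact area A = 0.02414 m × 0.01888 m = 4.558e-04 m².
In SI base units, W = 2457 N, H = 2.525e+09 Pa, K = 2.604e-05.
By Archard's law, V = K·W·L/H = 2.604e-05 · 2457 · 666.9 / 2.525e+09 = 1.690e-08 m³.
Depth h = V/A = 1.690e-08 / 4.558e-04 = 3.707e-05 m.

value=3.707e-05 m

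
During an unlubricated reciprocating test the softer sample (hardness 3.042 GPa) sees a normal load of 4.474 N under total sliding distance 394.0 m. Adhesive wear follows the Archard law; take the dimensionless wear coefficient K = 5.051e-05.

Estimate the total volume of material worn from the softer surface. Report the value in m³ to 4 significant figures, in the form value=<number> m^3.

value=2.927e-11 m^3

All arithmetic carries exact precision; printed values are rounded. Rounded just once, at 4 significant digits.
Convert: Hardness H = 3.042 GPa = 3.042e+09 Pa.
Collected in SI base units: W = 4.474 N, H = 3.042e+09 Pa, K = 5.051e-05.
Archard relation: V = K·W·L/H = 5.051e-05 · 4.474 · 394.0 / 3.042e+09 = 2.927e-11 m³.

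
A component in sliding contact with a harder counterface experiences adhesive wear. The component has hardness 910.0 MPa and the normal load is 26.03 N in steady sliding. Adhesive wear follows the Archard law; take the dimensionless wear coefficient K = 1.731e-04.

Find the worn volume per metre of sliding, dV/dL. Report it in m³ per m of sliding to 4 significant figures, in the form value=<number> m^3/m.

value=4.951e-12 m^3/m

Every step keeps full float precision; displayed values are rounded — one final rounding, at 4 significant figures.
Convert: Hardness H = 910.0 MPa = 9.100e+08 Pa.
As SI base values: W = 26.03 N, H = 9.100e+08 Pa, K = 1.731e-04.
Wear rate dV/dL = K·W/H, so: 1.731e-04 · 26.03 / 9.100e+08 = 4.951e-12 m³/m.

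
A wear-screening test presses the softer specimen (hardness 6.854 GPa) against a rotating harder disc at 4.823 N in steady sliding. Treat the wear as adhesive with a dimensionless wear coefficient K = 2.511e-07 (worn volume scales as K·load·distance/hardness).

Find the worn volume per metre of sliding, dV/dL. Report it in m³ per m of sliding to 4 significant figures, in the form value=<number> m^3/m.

All working math keeps exact precision — quoted intermediates are rounded. Rounded just once: 4 significant figures.
Convert: Hardness H = 6.854 GPa = 6.854e+09 Pa.
In SI base units, W = 4.823 N, H = 6.854e+09 Pa, K = 2.511e-07.
Sliding wear rate dV/dL = K·W/H (independent of L): 2.511e-07 · 4.823 / 6.854e+09 = 1.767e-16 m³/m.

value=1.767e-16 m^3/m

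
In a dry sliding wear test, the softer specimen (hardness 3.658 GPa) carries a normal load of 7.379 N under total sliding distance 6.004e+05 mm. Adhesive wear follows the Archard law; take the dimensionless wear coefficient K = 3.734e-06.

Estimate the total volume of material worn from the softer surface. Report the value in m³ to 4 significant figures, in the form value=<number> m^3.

The intermediates are displayed rounded — the algebra runs at full precision. Rounded once at the end: four significant figures.
Convert: Distance L = 6.004e+05 mm = 600.4 m.
Convert: Hardness H = 3.658 GPa = 3.658e+09 Pa.
SI base units throughout: W = 7.379 N, H = 3.658e+09 Pa, K = 3.734e-06.
Worn volume V = K·W·L/H = 3.734e-06 · 7.379 · 600.4 / 3.658e+09 = 4.522e-12 m³.

value=4.522e-12 m^3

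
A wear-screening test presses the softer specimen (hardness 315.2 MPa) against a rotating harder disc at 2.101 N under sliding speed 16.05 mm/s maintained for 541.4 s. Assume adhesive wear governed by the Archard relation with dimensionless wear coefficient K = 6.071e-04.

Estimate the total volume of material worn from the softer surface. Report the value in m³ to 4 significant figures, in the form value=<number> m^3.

The computation holds exact precision — intermediates are displayed rounded. Rounded once at the end to four significant digits.
Sliding speed v = 16.05 mm/s = 0.01605 m/s. Total distance L = v·t = 0.01605 m/s × 541.4 s = 8.689 m.
Hardness H = 315.2 MPa = 3.152e+08 Pa.
Collected in SI base units: W = 2.101 N, H = 3.152e+08 Pa, K = 6.071e-04.
Archard volume V = K·W·L/H = 6.071e-04 · 2.101 · 8.689 / 3.152e+08 = 3.516e-11 m³.

value=3.516e-11 m^3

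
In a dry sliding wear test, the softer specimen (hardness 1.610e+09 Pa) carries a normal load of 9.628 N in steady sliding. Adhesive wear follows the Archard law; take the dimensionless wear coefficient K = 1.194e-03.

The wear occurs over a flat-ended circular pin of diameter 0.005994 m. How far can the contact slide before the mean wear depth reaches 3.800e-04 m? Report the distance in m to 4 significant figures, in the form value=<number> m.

value=1502 m

The intermediates are printed rounded — each operation holds full float precision. Rounded once at the end: four significant digits.
Contact area A = π·d²/4 = π·(0.005994 m)²/4 = 2.822e-05 m².
Collected in SI base units: W = 9.628 N, H = 1.610e+09 Pa, K = 1.194e-03.
At the depth limit, V_lim = h_lim·A = 3.800e-04 · 2.822e-05 = 1.072e-08 m³.
Inverting, life L = V_lim·H/(K·W) = 1.072e-08 · 1.610e+09 / (1.194e-03 · 9.628) = 1502 m.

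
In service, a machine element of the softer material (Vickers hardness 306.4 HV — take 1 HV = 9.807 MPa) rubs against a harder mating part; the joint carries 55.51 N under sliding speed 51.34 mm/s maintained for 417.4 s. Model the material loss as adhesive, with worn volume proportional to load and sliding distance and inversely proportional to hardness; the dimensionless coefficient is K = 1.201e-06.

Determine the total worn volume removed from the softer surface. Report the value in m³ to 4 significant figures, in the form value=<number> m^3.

Each operation carries full float precision. Intermediates are shown rounded; a lone final rounding, at four significant figures.
Convert: Sliding speed v = 51.34 mm/s = 0.05134 m/s. Path length L = v·t = 0.05134 m/s × 417.4 s = 21.43 m.
Convert: Hardness H = 306.4 HV × 9.807 MPa/HV = 3005 MPa = 3.005e+09 Pa.
In SI base units, W = 55.51 N, H = 3.005e+09 Pa, K = 1.201e-06.
Archard relation: V = K·W·L/H = 1.201e-06 · 55.51 · 21.43 / 3.005e+09 = 4.754e-13 m³.

value=4.754e-13 m^3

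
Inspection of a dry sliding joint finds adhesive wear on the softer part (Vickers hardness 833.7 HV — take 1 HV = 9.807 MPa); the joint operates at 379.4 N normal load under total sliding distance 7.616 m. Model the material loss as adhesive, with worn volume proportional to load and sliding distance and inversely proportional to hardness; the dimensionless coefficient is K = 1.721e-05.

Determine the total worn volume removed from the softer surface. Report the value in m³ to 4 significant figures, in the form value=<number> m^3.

value=6.082e-12 m^3

The computation keeps exact precision — intermediate values are displayed rounded. Rounded just once, at 4 significant figures.
Hardness H = 833.7 HV × 9.807 MPa/HV = 8176 MPa = 8.176e+09 Pa.
Restated in SI base units: W = 379.4 N, H = 8.176e+09 Pa, K = 1.721e-05.
Archard volume V = K·W·L/H = 1.721e-05 · 379.4 · 7.616 / 8.176e+09 = 6.082e-12 m³.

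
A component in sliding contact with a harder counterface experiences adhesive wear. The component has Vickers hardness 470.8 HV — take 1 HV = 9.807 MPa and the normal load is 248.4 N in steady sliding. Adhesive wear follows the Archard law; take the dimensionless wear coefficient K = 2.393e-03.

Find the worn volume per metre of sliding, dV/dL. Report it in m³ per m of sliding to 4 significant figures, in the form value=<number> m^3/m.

value=1.287e-10 m^3/m

The algebra maintains full float precision; quoted intermediates are rounded — a single final rounding, at four significant digits.
Hardness H = 470.8 HV × 9.807 MPa/HV = 4617 MPa = 4.617e+09 Pa.
Expressed in SI base units: W = 248.4 N, H = 4.617e+09 Pa, K = 2.393e-03.
Rate of wear dV/dL = K·W/H, per unit distance: 2.393e-03 · 248.4 / 4.617e+09 = 1.287e-10 m³/m.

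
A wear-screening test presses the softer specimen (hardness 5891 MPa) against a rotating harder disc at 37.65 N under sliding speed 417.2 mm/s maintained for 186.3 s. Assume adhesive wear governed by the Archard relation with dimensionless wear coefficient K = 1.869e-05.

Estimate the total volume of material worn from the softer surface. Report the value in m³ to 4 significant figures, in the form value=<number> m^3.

value=9.284e-12 m^3

The algebra keeps full precision — displayed values are rounded. Rounded just once: 4 significant digits.
Sliding speed v = 417.2 mm/s = 0.4172 m/s. Path length L = v·t = 0.4172 m/s × 186.3 s = 77.72 m.
Hardness H = 5891 MPa = 5.891e+09 Pa.
SI base units throughout: W = 37.65 N, H = 5.891e+09 Pa, K = 1.869e-05.
Archard volume V = K·W·L/H = 1.869e-05 · 37.65 · 77.72 / 5.891e+09 = 9.284e-12 m³.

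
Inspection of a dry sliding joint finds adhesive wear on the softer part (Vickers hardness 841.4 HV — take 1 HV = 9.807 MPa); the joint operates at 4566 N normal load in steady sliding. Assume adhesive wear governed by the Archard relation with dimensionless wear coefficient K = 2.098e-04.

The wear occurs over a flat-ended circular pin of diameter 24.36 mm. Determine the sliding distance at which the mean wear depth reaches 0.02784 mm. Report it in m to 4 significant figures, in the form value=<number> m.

The computation maintains full float precision; quoted intermediates are rounded — one last rounding, at 4 significant digits.
Hardness H = 841.4 HV × 9.807 MPa/HV = 8252 MPa = 8.252e+09 Pa.
Pin diameter d = 24.36 mm = 0.02436 m. Contact area A = π·d²/4 = π·(0.02436 m)²/4 = 4.661e-04 m².
Depth limit h_lim = 0.02784 mm = 2.784e-05 m.
As SI base values: W = 4566 N, H = 8.252e+09 Pa, K = 2.098e-04.
Allowed volume V_lim = h_lim·A = 2.784e-05 · 4.661e-04 = 1.298e-08 m³.
Thus life L = V_lim·H/(K·W) = 1.298e-08 · 8.252e+09 / (2.098e-04 · 4566) = 111.8 m.

value=111.8 m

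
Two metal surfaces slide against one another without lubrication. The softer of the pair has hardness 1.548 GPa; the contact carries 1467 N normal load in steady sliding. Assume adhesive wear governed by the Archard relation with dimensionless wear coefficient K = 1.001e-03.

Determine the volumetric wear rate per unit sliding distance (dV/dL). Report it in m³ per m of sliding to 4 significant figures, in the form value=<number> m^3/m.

value=9.486e-10 m^3/m

Intermediate values are shown rounded. The algebra carries full float precision; a single final rounding to 4 significant figures.
Hardness H = 1.548 GPa = 1.548e+09 Pa.
In SI base units, W = 1467 N, H = 1.548e+09 Pa, K = 1.001e-03.
Wear rate dV/dL = K·W/H, per unit distance: 1.001e-03 · 1467 / 1.548e+09 = 9.486e-10 m³/m.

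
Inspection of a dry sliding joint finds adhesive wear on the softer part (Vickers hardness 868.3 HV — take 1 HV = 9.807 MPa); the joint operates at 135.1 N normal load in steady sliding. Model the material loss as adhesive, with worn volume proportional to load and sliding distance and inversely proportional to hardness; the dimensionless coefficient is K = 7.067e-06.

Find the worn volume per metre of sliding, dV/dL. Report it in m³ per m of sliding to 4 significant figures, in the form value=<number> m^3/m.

value=1.121e-13 m^3/m

The computation runs at full float precision, and the intermediates appear rounded — one final rounding: 4 significant digits.
Convert: Hardness H = 868.3 HV × 9.807 MPa/HV = 8515 MPa = 8.515e+09 Pa.
In SI base units: W = 135.1 N, H = 8.515e+09 Pa, K = 7.067e-06.
Wear rate dV/dL = K·W/H, per unit distance: 7.067e-06 · 135.1 / 8.515e+09 = 1.121e-13 m³/m.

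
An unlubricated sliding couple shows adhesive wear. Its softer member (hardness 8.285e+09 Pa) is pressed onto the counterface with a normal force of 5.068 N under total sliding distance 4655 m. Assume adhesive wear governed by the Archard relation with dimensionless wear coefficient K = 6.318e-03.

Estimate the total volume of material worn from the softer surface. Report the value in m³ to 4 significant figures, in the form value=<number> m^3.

The computation holds full float precision — intermediates appear rounded, and a single final rounding: 4 significant digits.
As SI base values: W = 5.068 N, H = 8.285e+09 Pa, K = 6.318e-03.
By Archard's law, V = K·W·L/H = 6.318e-03 · 5.068 · 4655 / 8.285e+09 = 1.799e-08 m³.

value=1.799e-08 m^3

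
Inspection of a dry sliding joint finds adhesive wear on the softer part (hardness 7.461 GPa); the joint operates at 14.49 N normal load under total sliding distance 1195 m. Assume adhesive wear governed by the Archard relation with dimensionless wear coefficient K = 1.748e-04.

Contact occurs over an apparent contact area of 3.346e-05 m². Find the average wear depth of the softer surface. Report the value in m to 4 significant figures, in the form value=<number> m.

The computation maintains exact precision. Intermediates are displayed rounded — rounded just once, at four significant digits.
Hardness H = 7.461 GPa = 7.461e+09 Pa.
Working in SI base units: W = 14.49 N, H = 7.461e+09 Pa, K = 1.748e-04.
Volume removed: V = K·W·L/H = 1.748e-04 · 14.49 · 1195 / 7.461e+09 = 4.057e-10 m³.
Depth h = V/A = 4.057e-10 / 3.346e-05 = 1.212e-05 m.

value=1.212e-05 m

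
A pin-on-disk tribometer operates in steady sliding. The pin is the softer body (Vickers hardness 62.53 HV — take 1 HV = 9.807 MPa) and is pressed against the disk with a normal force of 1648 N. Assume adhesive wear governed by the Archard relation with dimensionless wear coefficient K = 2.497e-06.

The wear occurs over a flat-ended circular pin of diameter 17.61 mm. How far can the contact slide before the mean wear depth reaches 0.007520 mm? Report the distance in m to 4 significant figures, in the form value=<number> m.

value=272.9 m

Each operation maintains full float precision. Intermediates are displayed rounded; rounded once at the end to 4 significant digits.
Hardness H = 62.53 HV × 9.807 MPa/HV = 613.2 MPa = 6.132e+08 Pa.
Pin diameter d = 17.61 mm = 0.01761 m. Contact area A = π·d²/4 = π·(0.01761 m)²/4 = 2.436e-04 m².
Depth limit h_lim = 0.007520 mm = 7.520e-06 m.
Restated in SI base units: W = 1648 N, H = 6.132e+08 Pa, K = 2.497e-06.
Permissible volume V_lim = h_lim·A = 7.520e-06 · 2.436e-04 = 1.832e-09 m³.
Sliding life L = V_lim·H/(K·W) = 1.832e-09 · 6.132e+08 / (2.497e-06 · 1648) = 272.9 m.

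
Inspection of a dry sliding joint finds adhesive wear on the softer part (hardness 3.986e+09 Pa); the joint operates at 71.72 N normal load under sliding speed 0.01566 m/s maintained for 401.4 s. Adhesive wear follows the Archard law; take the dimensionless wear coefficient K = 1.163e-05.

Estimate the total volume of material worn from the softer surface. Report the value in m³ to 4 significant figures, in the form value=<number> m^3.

The intermediates appear rounded. Each operation keeps exact precision; one final rounding, at 4 significant digits.
The distance L = v·t = 0.01566 m/s × 401.4 s = 6.286 m.
In SI base units, W = 71.72 N, H = 3.986e+09 Pa, K = 1.163e-05.
By Archard's law, V = K·W·L/H = 1.163e-05 · 71.72 · 6.286 / 3.986e+09 = 1.315e-12 m³.

value=1.315e-12 m^3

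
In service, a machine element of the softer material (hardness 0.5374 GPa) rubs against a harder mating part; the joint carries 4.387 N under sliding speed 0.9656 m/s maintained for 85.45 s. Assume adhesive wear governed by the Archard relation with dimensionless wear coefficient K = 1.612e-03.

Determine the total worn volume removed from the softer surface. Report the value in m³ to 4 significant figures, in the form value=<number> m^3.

value=1.086e-09 m^3

The computation runs at full precision; the intermediates are printed rounded; a lone final rounding to four significant digits.
Total distance L = v·t = 0.9656 m/s × 85.45 s = 82.51 m.
Hardness H = 0.5374 GPa = 5.374e+08 Pa.
In SI base units, W = 4.387 N, H = 5.374e+08 Pa, K = 1.612e-03.
Worn volume V = K·W·L/H = 1.612e-03 · 4.387 · 82.51 / 5.374e+08 = 1.086e-09 m³.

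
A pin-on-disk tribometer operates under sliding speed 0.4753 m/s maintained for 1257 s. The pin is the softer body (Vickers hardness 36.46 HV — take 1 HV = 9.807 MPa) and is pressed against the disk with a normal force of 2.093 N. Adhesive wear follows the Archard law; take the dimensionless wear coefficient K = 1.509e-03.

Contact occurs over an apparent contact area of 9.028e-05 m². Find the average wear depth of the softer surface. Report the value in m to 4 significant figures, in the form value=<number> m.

value=5.845e-05 m

The intermediates are printed rounded; the computation holds exact precision; one last rounding: 4 significant digits.
Convert: Total distance L = v·t = 0.4753 m/s × 1257 s = 597.5 m.
Convert: Hardness H = 36.46 HV × 9.807 MPa/HV = 357.6 MPa = 3.576e+08 Pa.
In SI base units: W = 2.093 N, H = 3.576e+08 Pa, K = 1.509e-03.
Apply Archard: V = K·W·L/H = 1.509e-03 · 2.093 · 597.5 / 3.576e+08 = 5.277e-09 m³.
Wear depth h = V/A = 5.277e-09 / 9.028e-05 = 5.845e-05 m.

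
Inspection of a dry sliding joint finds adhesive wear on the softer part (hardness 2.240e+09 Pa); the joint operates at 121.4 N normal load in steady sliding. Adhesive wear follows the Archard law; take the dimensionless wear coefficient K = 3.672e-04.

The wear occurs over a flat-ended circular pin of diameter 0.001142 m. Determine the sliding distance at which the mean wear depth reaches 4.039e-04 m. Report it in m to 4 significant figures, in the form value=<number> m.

value=20.79 m

The computation carries full precision; the intermediates are displayed rounded, and rounded once at the end, at 4 significant figures.
Contact area A = π·d²/4 = π·(0.001142 m)²/4 = 1.024e-06 m².
Working in SI base units: W = 121.4 N, H = 2.240e+09 Pa, K = 3.672e-04.
Wearable volume V_lim = h_lim·A = 4.039e-04 · 1.024e-06 = 4.137e-10 m³.
Life L = V_lim·H/(K·W) = 4.137e-10 · 2.240e+09 / (3.672e-04 · 121.4) = 20.79 m.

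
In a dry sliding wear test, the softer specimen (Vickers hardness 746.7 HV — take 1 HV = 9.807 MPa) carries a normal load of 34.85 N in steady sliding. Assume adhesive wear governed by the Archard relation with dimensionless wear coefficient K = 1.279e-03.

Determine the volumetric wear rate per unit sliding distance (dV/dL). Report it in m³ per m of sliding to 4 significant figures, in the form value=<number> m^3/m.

Displayed values are rounded — all working math maintains exact precision — a lone final rounding, at four significant digits.
Hardness H = 746.7 HV × 9.807 MPa/HV = 7323 MPa = 7.323e+09 Pa.
In SI base units, W = 34.85 N, H = 7.323e+09 Pa, K = 1.279e-03.
The wear rate dV/dL = K·W/H — distance-free: 1.279e-03 · 34.85 / 7.323e+09 = 6.087e-12 m³/m.

value=6.087e-12 m^3/m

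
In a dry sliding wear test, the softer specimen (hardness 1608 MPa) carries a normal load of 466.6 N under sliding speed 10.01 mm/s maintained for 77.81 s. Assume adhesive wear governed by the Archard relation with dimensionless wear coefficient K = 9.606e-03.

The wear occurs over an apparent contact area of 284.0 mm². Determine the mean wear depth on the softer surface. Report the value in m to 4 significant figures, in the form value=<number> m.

value=7.645e-06 m

Intermediate values are printed rounded — every step maintains exact precision — a single final rounding: four significant figures.
Convert: Sliding speed v = 10.01 mm/s = 0.01001 m/s. Sliding distance L = v·t = 0.01001 m/s × 77.81 s = 0.7789 m.
Convert: Hardness H = 1608 MPa = 1.608e+09 Pa.
Convert: Contact area A = 284.0 mm² = 2.840e-04 m².
As SI base values: W = 466.6 N, H = 1.608e+09 Pa, K = 9.606e-03.
Wear volume V = K·W·L/H = 9.606e-03 · 466.6 · 0.7789 / 1.608e+09 = 2.171e-09 m³.
Average depth h = V/A = 2.171e-09 / 2.840e-04 = 7.645e-06 m.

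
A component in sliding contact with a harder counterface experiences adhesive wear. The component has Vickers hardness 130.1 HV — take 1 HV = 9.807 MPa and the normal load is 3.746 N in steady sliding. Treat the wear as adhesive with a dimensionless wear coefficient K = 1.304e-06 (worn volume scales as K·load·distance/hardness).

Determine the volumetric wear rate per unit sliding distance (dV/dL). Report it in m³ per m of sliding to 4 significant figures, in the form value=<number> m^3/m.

value=3.829e-15 m^3/m

All working math holds full float precision, and shown intermediates are rounded. Rounded once at the end: four significant digits.
Convert: Hardness H = 130.1 HV × 9.807 MPa/HV = 1276 MPa = 1.276e+09 Pa.
Restated in SI base units: W = 3.746 N, H = 1.276e+09 Pa, K = 1.304e-06.
Volumetric rate dV/dL = K·W/H: 1.304e-06 · 3.746 / 1.276e+09 = 3.829e-15 m³/m.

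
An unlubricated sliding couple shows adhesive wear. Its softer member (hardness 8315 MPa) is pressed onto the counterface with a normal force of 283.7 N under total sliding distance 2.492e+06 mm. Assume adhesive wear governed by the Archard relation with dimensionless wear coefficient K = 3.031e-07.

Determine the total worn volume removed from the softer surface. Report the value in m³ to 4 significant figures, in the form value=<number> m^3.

The algebra maintains full float precision; intermediates are displayed rounded. Rounded once at the end, at 4 significant figures.
Sliding distance L = 2.492e+06 mm = 2492 m.
Hardness H = 8315 MPa = 8.315e+09 Pa.
SI base units throughout: W = 283.7 N, H = 8.315e+09 Pa, K = 3.031e-07.
Volume removed: V = K·W·L/H = 3.031e-07 · 283.7 · 2492 / 8.315e+09 = 2.577e-11 m³.

value=2.577e-11 m^3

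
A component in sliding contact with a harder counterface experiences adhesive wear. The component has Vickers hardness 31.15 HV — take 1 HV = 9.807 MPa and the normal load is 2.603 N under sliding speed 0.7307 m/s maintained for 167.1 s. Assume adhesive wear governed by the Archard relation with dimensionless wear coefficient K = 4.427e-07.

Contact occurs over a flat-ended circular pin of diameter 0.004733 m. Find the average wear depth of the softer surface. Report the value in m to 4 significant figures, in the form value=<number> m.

value=2.618e-08 m

Intermediate values are printed rounded; all arithmetic runs at full float precision; rounded once at the end to four significant figures.
The distance L = v·t = 0.7307 m/s × 167.1 s = 122.1 m.
Hardness H = 31.15 HV × 9.807 MPa/HV = 305.5 MPa = 3.055e+08 Pa.
Contact area A = π·d²/4 = π·(0.004733 m)²/4 = 1.759e-05 m².
Restated in SI base units: W = 2.603 N, H = 3.055e+08 Pa, K = 4.427e-07.
Archard volume V = K·W·L/H = 4.427e-07 · 2.603 · 122.1 / 3.055e+08 = 4.606e-13 m³.
Depth h = V/A = 4.606e-13 / 1.759e-05 = 2.618e-08 m.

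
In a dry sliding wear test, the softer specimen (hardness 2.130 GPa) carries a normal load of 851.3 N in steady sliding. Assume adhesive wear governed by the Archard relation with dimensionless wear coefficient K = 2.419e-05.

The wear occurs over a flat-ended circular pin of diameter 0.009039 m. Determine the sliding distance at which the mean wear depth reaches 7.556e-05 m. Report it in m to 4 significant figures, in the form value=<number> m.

Intermediates are printed rounded — every step keeps full precision. Rounded just once: four significant digits.
Convert: Hardness H = 2.130 GPa = 2.130e+09 Pa.
Convert: Contact area A = π·d²/4 = π·(0.009039 m)²/4 = 6.417e-05 m².
In SI base units: W = 851.3 N, H = 2.130e+09 Pa, K = 2.419e-05.
Limit volume V_lim = h_lim·A = 7.556e-05 · 6.417e-05 = 4.849e-09 m³.
Sliding life L = V_lim·H/(K·W) = 4.849e-09 · 2.130e+09 / (2.419e-05 · 851.3) = 501.5 m.

value=501.5 m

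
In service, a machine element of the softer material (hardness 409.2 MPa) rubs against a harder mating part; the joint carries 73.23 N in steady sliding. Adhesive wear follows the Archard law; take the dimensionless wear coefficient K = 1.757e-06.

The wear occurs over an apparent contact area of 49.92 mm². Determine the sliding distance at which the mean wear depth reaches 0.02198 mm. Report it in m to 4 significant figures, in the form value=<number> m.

value=3490 m

Intermediates are shown rounded, and all arithmetic carries exact precision; a single final rounding: 4 significant figures.
Convert: Hardness H = 409.2 MPa = 4.092e+08 Pa.
Convert: Contact area A = 49.92 mm² = 4.992e-05 m².
Convert: Depth limit h_lim = 0.02198 mm = 2.198e-05 m.
SI base units throughout: W = 73.23 N, H = 4.092e+08 Pa, K = 1.757e-06.
Volume at the limit: V_lim = h_lim·A = 2.198e-05 · 4.992e-05 = 1.097e-09 m³.
So the life L = V_lim·H/(K·W) = 1.097e-09 · 4.092e+08 / (1.757e-06 · 73.23) = 3490 m.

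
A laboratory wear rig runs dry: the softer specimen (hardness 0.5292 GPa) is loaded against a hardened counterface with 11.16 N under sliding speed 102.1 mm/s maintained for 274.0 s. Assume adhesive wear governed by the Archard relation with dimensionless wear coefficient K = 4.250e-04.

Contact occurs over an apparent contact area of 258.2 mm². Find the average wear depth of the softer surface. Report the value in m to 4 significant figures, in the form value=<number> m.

value=9.711e-07 m

Intermediate values are shown rounded — the computation maintains full float precision — one final rounding: four significant figures.
Sliding speed v = 102.1 mm/s = 0.1021 m/s. Distance covered L = v·t = 0.1021 m/s × 274.0 s = 27.98 m.
Hardness H = 0.5292 GPa = 5.292e+08 Pa.
Contact area A = 258.2 mm² = 2.582e-04 m².
As SI base values: W = 11.16 N, H = 5.292e+08 Pa, K = 4.250e-04.
By Archard's law, V = K·W·L/H = 4.250e-04 · 11.16 · 27.98 / 5.292e+08 = 2.507e-10 m³.
Mean depth h = V/A = 2.507e-10 / 2.582e-04 = 9.711e-07 m.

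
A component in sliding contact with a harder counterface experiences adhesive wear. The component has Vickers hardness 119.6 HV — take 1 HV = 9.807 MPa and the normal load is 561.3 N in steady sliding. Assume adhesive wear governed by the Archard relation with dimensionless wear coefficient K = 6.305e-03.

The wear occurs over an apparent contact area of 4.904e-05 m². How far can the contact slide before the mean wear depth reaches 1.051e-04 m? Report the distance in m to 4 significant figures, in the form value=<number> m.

The intermediates are printed rounded. Every step carries exact precision. Rounded once at the end: 4 significant digits.
Hardness H = 119.6 HV × 9.807 MPa/HV = 1173 MPa = 1.173e+09 Pa.
In SI base units, W = 561.3 N, H = 1.173e+09 Pa, K = 6.305e-03.
Wearable volume V_lim = h_lim·A = 1.051e-04 · 4.904e-05 = 5.154e-09 m³.
Thus life L = V_lim·H/(K·W) = 5.154e-09 · 1.173e+09 / (6.305e-03 · 561.3) = 1.708 m.

value=1.708 m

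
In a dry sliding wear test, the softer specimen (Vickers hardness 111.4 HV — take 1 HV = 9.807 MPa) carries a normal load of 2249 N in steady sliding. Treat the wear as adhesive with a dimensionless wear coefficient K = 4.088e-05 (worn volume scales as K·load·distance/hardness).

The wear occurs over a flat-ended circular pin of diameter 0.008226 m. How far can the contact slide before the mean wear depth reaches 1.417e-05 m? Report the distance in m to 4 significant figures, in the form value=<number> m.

value=8.949 m

The intermediates are shown rounded, and all arithmetic maintains full precision; one last rounding, at 4 significant digits.
Convert: Hardness H = 111.4 HV × 9.807 MPa/HV = 1092 MPa = 1.092e+09 Pa.
Convert: Contact area A = π·d²/4 = π·(0.008226 m)²/4 = 5.315e-05 m².
Expressed in SI base units: W = 2249 N, H = 1.092e+09 Pa, K = 4.088e-05.
At the depth limit, V_lim = h_lim·A = 1.417e-05 · 5.315e-05 = 7.531e-10 m³.
Thus life L = V_lim·H/(K·W) = 7.531e-10 · 1.092e+09 / (4.088e-05 · 2249) = 8.949 m.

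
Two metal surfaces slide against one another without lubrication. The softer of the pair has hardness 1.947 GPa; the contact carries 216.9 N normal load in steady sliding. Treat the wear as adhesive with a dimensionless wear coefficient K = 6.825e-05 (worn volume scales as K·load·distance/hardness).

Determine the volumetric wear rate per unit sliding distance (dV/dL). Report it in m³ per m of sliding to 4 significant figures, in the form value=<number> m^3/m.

Intermediates appear rounded — every step keeps full float precision, and rounded once at the end, at 4 significant digits.
Hardness H = 1.947 GPa = 1.947e+09 Pa.
SI base units throughout: W = 216.9 N, H = 1.947e+09 Pa, K = 6.825e-05.
Sliding wear rate dV/dL = K·W/H (independent of L): 6.825e-05 · 216.9 / 1.947e+09 = 7.603e-12 m³/m.

value=7.603e-12 m^3/m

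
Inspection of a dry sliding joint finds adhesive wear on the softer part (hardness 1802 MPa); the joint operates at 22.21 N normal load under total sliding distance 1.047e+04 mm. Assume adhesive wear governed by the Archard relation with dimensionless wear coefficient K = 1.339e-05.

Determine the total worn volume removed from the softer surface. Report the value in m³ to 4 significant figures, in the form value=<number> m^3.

Every step maintains exact precision, and the intermediates are printed rounded. Rounded just once, at four significant figures.
Sliding distance L = 1.047e+04 mm = 10.47 m.
Hardness H = 1802 MPa = 1.802e+09 Pa.
Collected in SI base units: W = 22.21 N, H = 1.802e+09 Pa, K = 1.339e-05.
The Archard volume V = K·W·L/H = 1.339e-05 · 22.21 · 10.47 / 1.802e+09 = 1.728e-12 m³.

value=1.728e-12 m^3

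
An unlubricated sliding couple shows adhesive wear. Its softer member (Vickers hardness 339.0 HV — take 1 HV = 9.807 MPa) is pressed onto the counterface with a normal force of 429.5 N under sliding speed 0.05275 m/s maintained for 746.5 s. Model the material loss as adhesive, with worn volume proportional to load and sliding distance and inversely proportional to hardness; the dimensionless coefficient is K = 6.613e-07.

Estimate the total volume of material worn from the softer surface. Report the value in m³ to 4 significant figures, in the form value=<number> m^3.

value=3.364e-12 m^3

Each operation runs at full float precision — the intermediates are shown rounded; one last rounding, at 4 significant figures.
Path length L = v·t = 0.05275 m/s × 746.5 s = 39.38 m.
Hardness H = 339.0 HV × 9.807 MPa/HV = 3325 MPa = 3.325e+09 Pa.
In SI base units: W = 429.5 N, H = 3.325e+09 Pa, K = 6.613e-07.
By Archard's law, V = K·W·L/H = 6.613e-07 · 429.5 · 39.38 / 3.325e+09 = 3.364e-12 m³.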